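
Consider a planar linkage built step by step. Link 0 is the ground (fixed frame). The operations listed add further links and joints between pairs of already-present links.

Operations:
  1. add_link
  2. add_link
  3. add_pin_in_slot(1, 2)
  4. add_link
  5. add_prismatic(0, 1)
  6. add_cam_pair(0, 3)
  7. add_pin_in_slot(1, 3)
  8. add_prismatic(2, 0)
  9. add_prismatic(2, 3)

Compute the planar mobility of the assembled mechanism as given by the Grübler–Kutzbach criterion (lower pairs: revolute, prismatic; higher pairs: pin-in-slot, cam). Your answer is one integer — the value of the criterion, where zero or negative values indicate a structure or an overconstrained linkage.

M = 0

[1;0;0] (link 0 is ground)
L+ [2;0;0]
L+ [3;0;0]
PS(1,2)∈J2 [3;0;1]
L+ [4;0;1]
P(0,1)∈J1 [4;1;1]
C(0,3)∈J2 [4;1;2]
PS(1,3)∈J2 [4;1;3]
P(2,0)∈J1 [4;2;3]
P(2,3)∈J1 [4;3;3]
mobility = 9 − 6 − 3 = 0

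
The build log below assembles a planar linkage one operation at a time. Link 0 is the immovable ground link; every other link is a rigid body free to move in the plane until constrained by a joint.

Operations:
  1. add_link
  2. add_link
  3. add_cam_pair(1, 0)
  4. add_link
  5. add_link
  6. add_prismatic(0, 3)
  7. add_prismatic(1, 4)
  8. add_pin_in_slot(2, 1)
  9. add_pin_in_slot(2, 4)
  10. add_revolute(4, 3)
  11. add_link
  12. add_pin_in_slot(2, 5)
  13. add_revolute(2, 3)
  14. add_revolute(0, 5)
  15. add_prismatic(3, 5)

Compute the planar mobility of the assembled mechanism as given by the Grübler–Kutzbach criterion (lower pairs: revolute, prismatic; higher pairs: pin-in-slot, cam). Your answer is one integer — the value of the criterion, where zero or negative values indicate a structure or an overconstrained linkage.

M = -1

link 0 = ground. State L|J1|J2 = 1|0|0
+link1  2|0|0
+link2  3|0|0
C(1,0) f=2→J2  3|0|1
+link3  4|0|1
+link4  5|0|1
P(0,3) f=1→J1  5|1|1
P(1,4) f=1→J1  5|2|1
PS(2,1) f=2→J2  5|2|2
PS(2,4) f=2→J2  5|2|3
R(4,3) f=1→J1  5|3|3
+link5  6|3|3
PS(2,5) f=2→J2  6|3|4
R(2,3) f=1→J1  6|4|4
R(0,5) f=1→J1  6|5|4
P(3,5) f=1→J1  6|6|4
M = 3(6−1)−2·6−4 = 15−12−4 = -1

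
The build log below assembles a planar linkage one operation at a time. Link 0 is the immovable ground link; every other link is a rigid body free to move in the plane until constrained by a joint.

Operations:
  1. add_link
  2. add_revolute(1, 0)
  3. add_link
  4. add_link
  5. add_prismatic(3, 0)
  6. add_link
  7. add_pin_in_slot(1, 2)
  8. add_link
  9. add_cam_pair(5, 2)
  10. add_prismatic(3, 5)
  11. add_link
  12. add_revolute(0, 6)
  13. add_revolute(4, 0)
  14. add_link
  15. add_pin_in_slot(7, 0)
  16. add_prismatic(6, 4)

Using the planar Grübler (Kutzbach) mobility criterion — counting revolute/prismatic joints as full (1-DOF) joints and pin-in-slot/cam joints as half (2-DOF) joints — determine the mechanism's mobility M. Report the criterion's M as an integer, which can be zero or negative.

M = 6

[1;0;0] (link 0 is ground)
L+ [2;0;0]
R(1,0)∈J1 [2;1;0]
L+ [3;1;0]
L+ [4;1;0]
P(3,0)∈J1 [4;2;0]
L+ [5;2;0]
PS(1,2)∈J2 [5;2;1]
L+ [6;2;1]
C(5,2)∈J2 [6;2;2]
P(3,5)∈J1 [6;3;2]
L+ [7;3;2]
R(0,6)∈J1 [7;4;2]
R(4,0)∈J1 [7;5;2]
L+ [8;5;2]
PS(7,0)∈J2 [8;5;3]
P(6,4)∈J1 [8;6;3]
mobility = 21 − 12 − 3 = 6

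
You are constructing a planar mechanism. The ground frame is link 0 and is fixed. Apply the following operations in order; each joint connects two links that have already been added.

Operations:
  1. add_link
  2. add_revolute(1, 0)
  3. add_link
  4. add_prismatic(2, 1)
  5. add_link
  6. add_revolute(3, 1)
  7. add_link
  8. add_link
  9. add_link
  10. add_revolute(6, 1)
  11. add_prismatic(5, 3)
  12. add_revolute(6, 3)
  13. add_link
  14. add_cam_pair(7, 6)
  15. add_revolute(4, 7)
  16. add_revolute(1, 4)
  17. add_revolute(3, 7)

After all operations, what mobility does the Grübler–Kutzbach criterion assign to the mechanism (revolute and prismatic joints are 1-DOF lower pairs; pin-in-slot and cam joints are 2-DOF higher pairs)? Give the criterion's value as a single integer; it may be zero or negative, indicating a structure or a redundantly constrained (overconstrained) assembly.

M = 2

L=1 J1=0 J2=0
add link → L=2 J1=0 J2=0
R@1,0 dof=1 J1 → L=2 J1=1 J2=0
add link → L=3 J1=1 J2=0
P@2,1 dof=1 J1 → L=3 J1=2 J2=0
add link → L=4 J1=2 J2=0
R@3,1 dof=1 J1 → L=4 J1=3 J2=0
add link → L=5 J1=3 J2=0
add link → L=6 J1=3 J2=0
add link → L=7 J1=3 J2=0
R@6,1 dof=1 J1 → L=7 J1=4 J2=0
P@5,3 dof=1 J1 → L=7 J1=5 J2=0
R@6,3 dof=1 J1 → L=7 J1=6 J2=0
add link → L=8 J1=6 J2=0
C@7,6 dof=2 J2 → L=8 J1=6 J2=1
R@4,7 dof=1 J1 → L=8 J1=7 J2=1
R@1,4 dof=1 J1 → L=8 J1=8 J2=1
R@3,7 dof=1 J1 → L=8 J1=9 J2=1
M=3(L−1)−2J1−J2=3·7−2·9−1=2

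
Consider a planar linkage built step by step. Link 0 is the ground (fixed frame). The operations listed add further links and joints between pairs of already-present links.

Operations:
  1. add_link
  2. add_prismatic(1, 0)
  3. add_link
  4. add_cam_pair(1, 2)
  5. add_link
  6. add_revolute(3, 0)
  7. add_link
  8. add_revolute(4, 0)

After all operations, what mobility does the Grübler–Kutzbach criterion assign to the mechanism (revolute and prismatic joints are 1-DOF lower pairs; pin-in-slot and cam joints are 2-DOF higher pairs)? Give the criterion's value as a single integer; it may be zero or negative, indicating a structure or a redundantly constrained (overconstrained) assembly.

link 0 = ground. State L|J1|J2 = 1|0|0
+link1  2|0|0
P(1,0) f=1→J1  2|1|0
+link2  3|1|0
C(1,2) f=2→J2  3|1|1
+link3  4|1|1
R(3,0) f=1→J1  4|2|1
+link4  5|2|1
R(4,0) f=1→J1  5|3|1
M = 3(5−1)−2·3−1 = 12−6−1 = 5

M = 5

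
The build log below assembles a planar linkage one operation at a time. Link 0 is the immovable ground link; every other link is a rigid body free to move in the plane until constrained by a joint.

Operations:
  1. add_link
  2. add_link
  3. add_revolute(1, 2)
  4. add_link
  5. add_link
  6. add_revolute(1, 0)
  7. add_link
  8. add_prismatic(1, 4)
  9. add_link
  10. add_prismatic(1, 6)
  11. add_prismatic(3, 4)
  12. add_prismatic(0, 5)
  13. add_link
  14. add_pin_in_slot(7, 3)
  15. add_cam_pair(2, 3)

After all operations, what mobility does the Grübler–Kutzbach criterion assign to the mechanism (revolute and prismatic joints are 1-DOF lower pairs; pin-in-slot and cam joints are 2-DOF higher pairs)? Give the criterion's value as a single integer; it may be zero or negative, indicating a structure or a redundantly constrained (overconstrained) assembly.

M = 7

L=1 J1=0 J2=0
add link → L=2 J1=0 J2=0
add link → L=3 J1=0 J2=0
R@1,2 dof=1 J1 → L=3 J1=1 J2=0
add link → L=4 J1=1 J2=0
add link → L=5 J1=1 J2=0
R@1,0 dof=1 J1 → L=5 J1=2 J2=0
add link → L=6 J1=2 J2=0
P@1,4 dof=1 J1 → L=6 J1=3 J2=0
add link → L=7 J1=3 J2=0
P@1,6 dof=1 J1 → L=7 J1=4 J2=0
P@3,4 dof=1 J1 → L=7 J1=5 J2=0
P@0,5 dof=1 J1 → L=7 J1=6 J2=0
add link → L=8 J1=6 J2=0
PS@7,3 dof=2 J2 → L=8 J1=6 J2=1
C@2,3 dof=2 J2 → L=8 J1=6 J2=2
M=3(L−1)−2J1−J2=3·7−2·6−2=7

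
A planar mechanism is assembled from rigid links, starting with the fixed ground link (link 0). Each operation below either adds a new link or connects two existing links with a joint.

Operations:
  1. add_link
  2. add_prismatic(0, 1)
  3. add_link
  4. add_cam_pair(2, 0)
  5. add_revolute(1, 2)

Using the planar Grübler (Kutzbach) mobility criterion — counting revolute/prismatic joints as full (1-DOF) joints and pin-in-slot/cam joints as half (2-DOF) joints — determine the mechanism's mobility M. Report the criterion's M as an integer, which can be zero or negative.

(L,J1,J2)=(1,0,0); link0 fixed
link1: (2,0,0)
P 0-1 [J1]: (2,1,0)
link2: (3,1,0)
C 2-0 [J2]: (3,1,1)
R 1-2 [J1]: (3,2,1)
Grübler: 3·2 − 2·2 − 1 = 1

M = 1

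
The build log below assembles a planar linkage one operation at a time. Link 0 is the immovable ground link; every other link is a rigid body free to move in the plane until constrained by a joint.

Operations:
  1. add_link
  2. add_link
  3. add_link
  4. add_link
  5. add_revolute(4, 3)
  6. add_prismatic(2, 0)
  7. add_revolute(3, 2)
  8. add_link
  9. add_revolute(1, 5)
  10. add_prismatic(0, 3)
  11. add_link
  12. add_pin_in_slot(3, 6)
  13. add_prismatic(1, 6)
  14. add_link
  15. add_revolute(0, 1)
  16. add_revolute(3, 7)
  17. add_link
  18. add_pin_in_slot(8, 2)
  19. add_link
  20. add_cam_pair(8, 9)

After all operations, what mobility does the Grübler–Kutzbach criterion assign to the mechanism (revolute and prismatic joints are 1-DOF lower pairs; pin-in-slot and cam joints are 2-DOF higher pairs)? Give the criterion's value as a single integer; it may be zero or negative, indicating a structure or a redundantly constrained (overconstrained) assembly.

M = 8

L=1 J1=0 J2=0
add link → L=2 J1=0 J2=0
add link → L=3 J1=0 J2=0
add link → L=4 J1=0 J2=0
add link → L=5 J1=0 J2=0
R@4,3 dof=1 J1 → L=5 J1=1 J2=0
P@2,0 dof=1 J1 → L=5 J1=2 J2=0
R@3,2 dof=1 J1 → L=5 J1=3 J2=0
add link → L=6 J1=3 J2=0
R@1,5 dof=1 J1 → L=6 J1=4 J2=0
P@0,3 dof=1 J1 → L=6 J1=5 J2=0
add link → L=7 J1=5 J2=0
PS@3,6 dof=2 J2 → L=7 J1=5 J2=1
P@1,6 dof=1 J1 → L=7 J1=6 J2=1
add link → L=8 J1=6 J2=1
R@0,1 dof=1 J1 → L=8 J1=7 J2=1
R@3,7 dof=1 J1 → L=8 J1=8 J2=1
add link → L=9 J1=8 J2=1
PS@8,2 dof=2 J2 → L=9 J1=8 J2=2
add link → L=10 J1=8 J2=2
C@8,9 dof=2 J2 → L=10 J1=8 J2=3
M=3(L−1)−2J1−J2=3·9−2·8−3=8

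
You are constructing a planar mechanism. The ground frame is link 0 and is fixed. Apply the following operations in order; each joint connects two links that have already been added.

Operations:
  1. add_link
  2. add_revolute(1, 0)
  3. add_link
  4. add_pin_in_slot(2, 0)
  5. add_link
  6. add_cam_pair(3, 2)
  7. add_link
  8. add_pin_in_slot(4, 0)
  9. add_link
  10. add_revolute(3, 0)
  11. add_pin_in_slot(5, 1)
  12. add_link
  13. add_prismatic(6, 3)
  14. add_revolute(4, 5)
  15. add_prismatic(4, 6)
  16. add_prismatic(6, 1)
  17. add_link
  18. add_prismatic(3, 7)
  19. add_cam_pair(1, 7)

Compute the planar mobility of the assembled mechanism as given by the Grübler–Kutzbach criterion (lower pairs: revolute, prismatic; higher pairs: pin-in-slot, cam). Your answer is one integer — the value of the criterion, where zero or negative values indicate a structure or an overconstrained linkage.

link 0 = ground. State L|J1|J2 = 1|0|0
+link1  2|0|0
R(1,0) f=1→J1  2|1|0
+link2  3|1|0
PS(2,0) f=2→J2  3|1|1
+link3  4|1|1
C(3,2) f=2→J2  4|1|2
+link4  5|1|2
PS(4,0) f=2→J2  5|1|3
+link5  6|1|3
R(3,0) f=1→J1  6|2|3
PS(5,1) f=2→J2  6|2|4
+link6  7|2|4
P(6,3) f=1→J1  7|3|4
R(4,5) f=1→J1  7|4|4
P(4,6) f=1→J1  7|5|4
P(6,1) f=1→J1  7|6|4
+link7  8|6|4
P(3,7) f=1→J1  8|7|4
C(1,7) f=2→J2  8|7|5
M = 3(8−1)−2·7−5 = 21−14−5 = 2

M = 2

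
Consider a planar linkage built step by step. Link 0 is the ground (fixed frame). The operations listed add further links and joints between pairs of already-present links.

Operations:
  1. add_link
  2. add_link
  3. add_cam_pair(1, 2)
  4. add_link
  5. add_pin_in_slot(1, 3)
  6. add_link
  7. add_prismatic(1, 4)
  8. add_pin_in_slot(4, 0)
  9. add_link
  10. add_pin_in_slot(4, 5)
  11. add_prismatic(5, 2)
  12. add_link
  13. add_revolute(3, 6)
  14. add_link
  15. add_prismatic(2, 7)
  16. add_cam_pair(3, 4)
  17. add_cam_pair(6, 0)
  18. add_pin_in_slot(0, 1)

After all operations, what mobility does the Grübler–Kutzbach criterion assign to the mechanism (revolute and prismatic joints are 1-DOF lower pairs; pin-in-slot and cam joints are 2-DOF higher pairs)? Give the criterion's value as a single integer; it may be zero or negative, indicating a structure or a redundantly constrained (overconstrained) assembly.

M = 6

[1;0;0] (link 0 is ground)
L+ [2;0;0]
L+ [3;0;0]
C(1,2)∈J2 [3;0;1]
L+ [4;0;1]
PS(1,3)∈J2 [4;0;2]
L+ [5;0;2]
P(1,4)∈J1 [5;1;2]
PS(4,0)∈J2 [5;1;3]
L+ [6;1;3]
PS(4,5)∈J2 [6;1;4]
P(5,2)∈J1 [6;2;4]
L+ [7;2;4]
R(3,6)∈J1 [7;3;4]
L+ [8;3;4]
P(2,7)∈J1 [8;4;4]
C(3,4)∈J2 [8;4;5]
C(6,0)∈J2 [8;4;6]
PS(0,1)∈J2 [8;4;7]
mobility = 21 − 8 − 7 = 6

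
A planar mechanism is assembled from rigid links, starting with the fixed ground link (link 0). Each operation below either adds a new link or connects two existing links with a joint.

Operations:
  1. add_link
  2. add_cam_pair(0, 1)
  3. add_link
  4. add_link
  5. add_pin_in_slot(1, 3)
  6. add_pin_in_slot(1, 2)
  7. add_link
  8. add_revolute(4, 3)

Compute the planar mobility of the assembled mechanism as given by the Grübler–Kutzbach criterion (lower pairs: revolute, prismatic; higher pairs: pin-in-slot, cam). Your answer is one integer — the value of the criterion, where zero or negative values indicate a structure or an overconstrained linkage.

(L,J1,J2)=(1,0,0); link0 fixed
link1: (2,0,0)
C 0-1 [J2]: (2,0,1)
link2: (3,0,1)
link3: (4,0,1)
PS 1-3 [J2]: (4,0,2)
PS 1-2 [J2]: (4,0,3)
link4: (5,0,3)
R 4-3 [J1]: (5,1,3)
Grübler: 3·4 − 2·1 − 3 = 7

M = 7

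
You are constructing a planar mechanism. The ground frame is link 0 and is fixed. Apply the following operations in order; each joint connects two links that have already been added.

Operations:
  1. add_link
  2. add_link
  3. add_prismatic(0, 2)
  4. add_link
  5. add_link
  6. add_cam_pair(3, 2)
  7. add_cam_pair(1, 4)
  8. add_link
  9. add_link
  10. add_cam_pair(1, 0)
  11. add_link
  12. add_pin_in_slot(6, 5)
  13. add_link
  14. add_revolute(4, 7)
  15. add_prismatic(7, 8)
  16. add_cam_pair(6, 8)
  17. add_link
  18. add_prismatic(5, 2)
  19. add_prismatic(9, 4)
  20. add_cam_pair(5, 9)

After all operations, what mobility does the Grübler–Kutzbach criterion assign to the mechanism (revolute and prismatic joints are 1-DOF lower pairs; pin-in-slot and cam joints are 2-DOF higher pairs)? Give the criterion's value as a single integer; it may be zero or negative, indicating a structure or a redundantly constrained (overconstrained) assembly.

M = 11

link 0 = ground. State L|J1|J2 = 1|0|0
+link1  2|0|0
+link2  3|0|0
P(0,2) f=1→J1  3|1|0
+link3  4|1|0
+link4  5|1|0
C(3,2) f=2→J2  5|1|1
C(1,4) f=2→J2  5|1|2
+link5  6|1|2
+link6  7|1|2
C(1,0) f=2→J2  7|1|3
+link7  8|1|3
PS(6,5) f=2→J2  8|1|4
+link8  9|1|4
R(4,7) f=1→J1  9|2|4
P(7,8) f=1→J1  9|3|4
C(6,8) f=2→J2  9|3|5
+link9  10|3|5
P(5,2) f=1→J1  10|4|5
P(9,4) f=1→J1  10|5|5
C(5,9) f=2→J2  10|5|6
M = 3(10−1)−2·5−6 = 27−10−6 = 11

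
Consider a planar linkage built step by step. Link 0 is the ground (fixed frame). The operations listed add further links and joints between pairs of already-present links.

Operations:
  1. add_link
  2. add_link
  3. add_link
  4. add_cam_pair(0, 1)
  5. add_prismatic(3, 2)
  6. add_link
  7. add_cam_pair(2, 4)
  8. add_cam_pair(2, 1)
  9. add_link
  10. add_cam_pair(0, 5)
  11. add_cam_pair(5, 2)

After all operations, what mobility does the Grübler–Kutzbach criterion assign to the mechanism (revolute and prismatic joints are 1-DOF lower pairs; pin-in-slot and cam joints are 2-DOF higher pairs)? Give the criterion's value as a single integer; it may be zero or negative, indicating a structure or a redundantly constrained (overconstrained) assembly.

M = 8

(L,J1,J2)=(1,0,0); link0 fixed
link1: (2,0,0)
link2: (3,0,0)
link3: (4,0,0)
C 0-1 [J2]: (4,0,1)
P 3-2 [J1]: (4,1,1)
link4: (5,1,1)
C 2-4 [J2]: (5,1,2)
C 2-1 [J2]: (5,1,3)
link5: (6,1,3)
C 0-5 [J2]: (6,1,4)
C 5-2 [J2]: (6,1,5)
Grübler: 3·5 − 2·1 − 5 = 8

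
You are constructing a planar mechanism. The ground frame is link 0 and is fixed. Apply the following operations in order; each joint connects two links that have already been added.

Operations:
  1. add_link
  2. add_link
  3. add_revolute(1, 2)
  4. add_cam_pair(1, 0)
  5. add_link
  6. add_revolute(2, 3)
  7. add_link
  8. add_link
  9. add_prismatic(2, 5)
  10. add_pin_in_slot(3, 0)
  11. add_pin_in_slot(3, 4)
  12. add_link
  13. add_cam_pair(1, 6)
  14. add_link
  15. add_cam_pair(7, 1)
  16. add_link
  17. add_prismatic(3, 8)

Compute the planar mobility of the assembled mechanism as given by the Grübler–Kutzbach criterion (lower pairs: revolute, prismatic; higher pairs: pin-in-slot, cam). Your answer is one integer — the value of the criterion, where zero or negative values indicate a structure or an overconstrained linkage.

L=1 J1=0 J2=0
add link → L=2 J1=0 J2=0
add link → L=3 J1=0 J2=0
R@1,2 dof=1 J1 → L=3 J1=1 J2=0
C@1,0 dof=2 J2 → L=3 J1=1 J2=1
add link → L=4 J1=1 J2=1
R@2,3 dof=1 J1 → L=4 J1=2 J2=1
add link → L=5 J1=2 J2=1
add link → L=6 J1=2 J2=1
P@2,5 dof=1 J1 → L=6 J1=3 J2=1
PS@3,0 dof=2 J2 → L=6 J1=3 J2=2
PS@3,4 dof=2 J2 → L=6 J1=3 J2=3
add link → L=7 J1=3 J2=3
C@1,6 dof=2 J2 → L=7 J1=3 J2=4
add link → L=8 J1=3 J2=4
C@7,1 dof=2 J2 → L=8 J1=3 J2=5
add link → L=9 J1=3 J2=5
P@3,8 dof=1 J1 → L=9 J1=4 J2=5
M=3(L−1)−2J1−J2=3·8−2·4−5=11

M = 11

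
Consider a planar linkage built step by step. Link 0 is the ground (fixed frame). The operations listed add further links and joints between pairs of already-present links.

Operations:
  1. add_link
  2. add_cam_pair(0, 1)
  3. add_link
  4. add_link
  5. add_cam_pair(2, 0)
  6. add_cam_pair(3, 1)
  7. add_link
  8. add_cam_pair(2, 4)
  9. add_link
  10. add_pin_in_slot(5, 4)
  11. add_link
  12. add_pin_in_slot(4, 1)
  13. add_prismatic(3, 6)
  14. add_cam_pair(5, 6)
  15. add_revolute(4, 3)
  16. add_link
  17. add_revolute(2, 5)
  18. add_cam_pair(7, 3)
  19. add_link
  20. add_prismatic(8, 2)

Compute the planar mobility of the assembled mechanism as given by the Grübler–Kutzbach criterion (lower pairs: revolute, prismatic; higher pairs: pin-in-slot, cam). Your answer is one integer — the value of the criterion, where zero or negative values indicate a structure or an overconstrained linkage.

M = 8

[1;0;0] (link 0 is ground)
L+ [2;0;0]
C(0,1)∈J2 [2;0;1]
L+ [3;0;1]
L+ [4;0;1]
C(2,0)∈J2 [4;0;2]
C(3,1)∈J2 [4;0;3]
L+ [5;0;3]
C(2,4)∈J2 [5;0;4]
L+ [6;0;4]
PS(5,4)∈J2 [6;0;5]
L+ [7;0;5]
PS(4,1)∈J2 [7;0;6]
P(3,6)∈J1 [7;1;6]
C(5,6)∈J2 [7;1;7]
R(4,3)∈J1 [7;2;7]
L+ [8;2;7]
R(2,5)∈J1 [8;3;7]
C(7,3)∈J2 [8;3;8]
L+ [9;3;8]
P(8,2)∈J1 [9;4;8]
mobility = 24 − 8 − 8 = 8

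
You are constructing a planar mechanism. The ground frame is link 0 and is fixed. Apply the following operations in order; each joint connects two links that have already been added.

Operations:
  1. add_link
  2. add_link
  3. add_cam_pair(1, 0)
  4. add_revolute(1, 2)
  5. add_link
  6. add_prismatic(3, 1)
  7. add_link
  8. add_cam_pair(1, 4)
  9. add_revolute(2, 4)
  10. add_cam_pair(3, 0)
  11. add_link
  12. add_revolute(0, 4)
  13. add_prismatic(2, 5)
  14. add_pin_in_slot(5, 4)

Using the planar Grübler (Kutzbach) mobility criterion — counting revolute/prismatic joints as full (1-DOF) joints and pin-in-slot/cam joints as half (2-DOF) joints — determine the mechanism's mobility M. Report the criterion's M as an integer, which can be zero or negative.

M = 1

(L,J1,J2)=(1,0,0); link0 fixed
link1: (2,0,0)
link2: (3,0,0)
C 1-0 [J2]: (3,0,1)
R 1-2 [J1]: (3,1,1)
link3: (4,1,1)
P 3-1 [J1]: (4,2,1)
link4: (5,2,1)
C 1-4 [J2]: (5,2,2)
R 2-4 [J1]: (5,3,2)
C 3-0 [J2]: (5,3,3)
link5: (6,3,3)
R 0-4 [J1]: (6,4,3)
P 2-5 [J1]: (6,5,3)
PS 5-4 [J2]: (6,5,4)
Grübler: 3·5 − 2·5 − 4 = 1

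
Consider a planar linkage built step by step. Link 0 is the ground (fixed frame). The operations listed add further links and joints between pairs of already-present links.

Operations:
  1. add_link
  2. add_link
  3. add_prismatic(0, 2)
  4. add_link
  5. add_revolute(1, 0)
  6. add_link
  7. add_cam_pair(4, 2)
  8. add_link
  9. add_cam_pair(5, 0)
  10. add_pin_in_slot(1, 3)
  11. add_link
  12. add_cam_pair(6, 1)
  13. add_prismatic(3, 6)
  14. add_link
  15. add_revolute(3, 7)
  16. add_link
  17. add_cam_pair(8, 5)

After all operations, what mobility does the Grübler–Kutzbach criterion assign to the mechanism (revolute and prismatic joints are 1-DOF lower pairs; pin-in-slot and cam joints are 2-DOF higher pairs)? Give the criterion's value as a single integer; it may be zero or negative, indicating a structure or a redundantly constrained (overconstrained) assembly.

L=1 J1=0 J2=0
add link → L=2 J1=0 J2=0
add link → L=3 J1=0 J2=0
P@0,2 dof=1 J1 → L=3 J1=1 J2=0
add link → L=4 J1=1 J2=0
R@1,0 dof=1 J1 → L=4 J1=2 J2=0
add link → L=5 J1=2 J2=0
C@4,2 dof=2 J2 → L=5 J1=2 J2=1
add link → L=6 J1=2 J2=1
C@5,0 dof=2 J2 → L=6 J1=2 J2=2
PS@1,3 dof=2 J2 → L=6 J1=2 J2=3
add link → L=7 J1=2 J2=3
C@6,1 dof=2 J2 → L=7 J1=2 J2=4
P@3,6 dof=1 J1 → L=7 J1=3 J2=4
add link → L=8 J1=3 J2=4
R@3,7 dof=1 J1 → L=8 J1=4 J2=4
add link → L=9 J1=4 J2=4
C@8,5 dof=2 J2 → L=9 J1=4 J2=5
M=3(L−1)−2J1−J2=3·8−2·4−5=11

M = 11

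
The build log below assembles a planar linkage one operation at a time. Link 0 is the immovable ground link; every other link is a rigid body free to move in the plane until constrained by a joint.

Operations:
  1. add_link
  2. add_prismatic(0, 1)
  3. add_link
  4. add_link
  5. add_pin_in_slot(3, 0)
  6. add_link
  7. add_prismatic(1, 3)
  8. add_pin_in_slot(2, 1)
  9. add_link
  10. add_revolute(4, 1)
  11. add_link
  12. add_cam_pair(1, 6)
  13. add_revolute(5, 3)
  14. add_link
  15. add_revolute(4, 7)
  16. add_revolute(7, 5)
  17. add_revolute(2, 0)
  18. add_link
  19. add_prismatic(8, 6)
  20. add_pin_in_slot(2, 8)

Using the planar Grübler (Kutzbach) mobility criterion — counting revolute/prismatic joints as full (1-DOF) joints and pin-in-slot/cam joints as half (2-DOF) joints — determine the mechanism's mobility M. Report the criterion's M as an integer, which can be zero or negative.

(L,J1,J2)=(1,0,0); link0 fixed
link1: (2,0,0)
P 0-1 [J1]: (2,1,0)
link2: (3,1,0)
link3: (4,1,0)
PS 3-0 [J2]: (4,1,1)
link4: (5,1,1)
P 1-3 [J1]: (5,2,1)
PS 2-1 [J2]: (5,2,2)
link5: (6,2,2)
R 4-1 [J1]: (6,3,2)
link6: (7,3,2)
C 1-6 [J2]: (7,3,3)
R 5-3 [J1]: (7,4,3)
link7: (8,4,3)
R 4-7 [J1]: (8,5,3)
R 7-5 [J1]: (8,6,3)
R 2-0 [J1]: (8,7,3)
link8: (9,7,3)
P 8-6 [J1]: (9,8,3)
PS 2-8 [J2]: (9,8,4)
Grübler: 3·8 − 2·8 − 4 = 4

M = 4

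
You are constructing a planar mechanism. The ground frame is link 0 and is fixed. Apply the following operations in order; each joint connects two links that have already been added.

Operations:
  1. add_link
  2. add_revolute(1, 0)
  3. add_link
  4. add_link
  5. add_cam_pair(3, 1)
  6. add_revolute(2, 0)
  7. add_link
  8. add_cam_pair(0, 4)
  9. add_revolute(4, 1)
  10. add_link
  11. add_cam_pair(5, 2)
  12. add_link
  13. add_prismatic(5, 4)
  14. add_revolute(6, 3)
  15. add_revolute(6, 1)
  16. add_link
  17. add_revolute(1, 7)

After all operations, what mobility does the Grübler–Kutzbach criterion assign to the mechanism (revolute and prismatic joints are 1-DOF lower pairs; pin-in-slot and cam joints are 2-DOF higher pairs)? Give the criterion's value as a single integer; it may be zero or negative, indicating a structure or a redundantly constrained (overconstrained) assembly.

M = 4

[1;0;0] (link 0 is ground)
L+ [2;0;0]
R(1,0)∈J1 [2;1;0]
L+ [3;1;0]
L+ [4;1;0]
C(3,1)∈J2 [4;1;1]
R(2,0)∈J1 [4;2;1]
L+ [5;2;1]
C(0,4)∈J2 [5;2;2]
R(4,1)∈J1 [5;3;2]
L+ [6;3;2]
C(5,2)∈J2 [6;3;3]
L+ [7;3;3]
P(5,4)∈J1 [7;4;3]
R(6,3)∈J1 [7;5;3]
R(6,1)∈J1 [7;6;3]
L+ [8;6;3]
R(1,7)∈J1 [8;7;3]
mobility = 21 − 14 − 3 = 4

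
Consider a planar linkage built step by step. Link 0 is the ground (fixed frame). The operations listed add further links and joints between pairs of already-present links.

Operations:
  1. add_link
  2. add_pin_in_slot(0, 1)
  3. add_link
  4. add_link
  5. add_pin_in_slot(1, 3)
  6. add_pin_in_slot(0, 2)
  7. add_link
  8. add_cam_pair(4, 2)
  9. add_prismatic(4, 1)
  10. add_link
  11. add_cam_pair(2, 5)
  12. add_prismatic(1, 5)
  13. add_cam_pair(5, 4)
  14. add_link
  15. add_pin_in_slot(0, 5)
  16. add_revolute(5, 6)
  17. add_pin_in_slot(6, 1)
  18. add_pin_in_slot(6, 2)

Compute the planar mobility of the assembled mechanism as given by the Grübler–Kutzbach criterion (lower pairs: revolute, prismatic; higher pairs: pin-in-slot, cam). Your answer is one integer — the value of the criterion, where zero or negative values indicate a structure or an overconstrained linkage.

M = 3

link 0 = ground. State L|J1|J2 = 1|0|0
+link1  2|0|0
PS(0,1) f=2→J2  2|0|1
+link2  3|0|1
+link3  4|0|1
PS(1,3) f=2→J2  4|0|2
PS(0,2) f=2→J2  4|0|3
+link4  5|0|3
C(4,2) f=2→J2  5|0|4
P(4,1) f=1→J1  5|1|4
+link5  6|1|4
C(2,5) f=2→J2  6|1|5
P(1,5) f=1→J1  6|2|5
C(5,4) f=2→J2  6|2|6
+link6  7|2|6
PS(0,5) f=2→J2  7|2|7
R(5,6) f=1→J1  7|3|7
PS(6,1) f=2→J2  7|3|8
PS(6,2) f=2→J2  7|3|9
M = 3(7−1)−2·3−9 = 18−6−9 = 3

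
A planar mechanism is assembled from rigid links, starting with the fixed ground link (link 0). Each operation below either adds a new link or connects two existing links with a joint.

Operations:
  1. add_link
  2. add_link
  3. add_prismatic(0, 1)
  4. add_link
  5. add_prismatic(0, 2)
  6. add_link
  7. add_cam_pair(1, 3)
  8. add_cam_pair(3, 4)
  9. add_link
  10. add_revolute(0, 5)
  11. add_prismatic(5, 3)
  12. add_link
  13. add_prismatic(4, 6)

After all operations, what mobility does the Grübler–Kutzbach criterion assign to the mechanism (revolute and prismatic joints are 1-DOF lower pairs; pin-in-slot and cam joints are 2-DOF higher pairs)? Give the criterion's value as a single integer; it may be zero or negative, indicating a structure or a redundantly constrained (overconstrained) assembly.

M = 6

(L,J1,J2)=(1,0,0); link0 fixed
link1: (2,0,0)
link2: (3,0,0)
P 0-1 [J1]: (3,1,0)
link3: (4,1,0)
P 0-2 [J1]: (4,2,0)
link4: (5,2,0)
C 1-3 [J2]: (5,2,1)
C 3-4 [J2]: (5,2,2)
link5: (6,2,2)
R 0-5 [J1]: (6,3,2)
P 5-3 [J1]: (6,4,2)
link6: (7,4,2)
P 4-6 [J1]: (7,5,2)
Grübler: 3·6 − 2·5 − 2 = 6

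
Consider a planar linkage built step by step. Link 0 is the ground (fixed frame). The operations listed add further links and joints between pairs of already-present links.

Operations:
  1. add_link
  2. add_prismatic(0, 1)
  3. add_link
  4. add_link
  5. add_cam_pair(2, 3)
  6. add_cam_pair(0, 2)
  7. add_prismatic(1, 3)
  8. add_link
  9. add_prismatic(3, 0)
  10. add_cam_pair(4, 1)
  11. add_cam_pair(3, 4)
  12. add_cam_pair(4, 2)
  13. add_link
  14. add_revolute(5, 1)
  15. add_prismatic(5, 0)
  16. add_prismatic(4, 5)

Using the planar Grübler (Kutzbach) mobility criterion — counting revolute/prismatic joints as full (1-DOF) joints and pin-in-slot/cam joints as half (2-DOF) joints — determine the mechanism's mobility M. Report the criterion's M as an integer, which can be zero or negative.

(L,J1,J2)=(1,0,0); link0 fixed
link1: (2,0,0)
P 0-1 [J1]: (2,1,0)
link2: (3,1,0)
link3: (4,1,0)
C 2-3 [J2]: (4,1,1)
C 0-2 [J2]: (4,1,2)
P 1-3 [J1]: (4,2,2)
link4: (5,2,2)
P 3-0 [J1]: (5,3,2)
C 4-1 [J2]: (5,3,3)
C 3-4 [J2]: (5,3,4)
C 4-2 [J2]: (5,3,5)
link5: (6,3,5)
R 5-1 [J1]: (6,4,5)
P 5-0 [J1]: (6,5,5)
P 4-5 [J1]: (6,6,5)
Grübler: 3·5 − 2·6 − 5 = -2

M = -2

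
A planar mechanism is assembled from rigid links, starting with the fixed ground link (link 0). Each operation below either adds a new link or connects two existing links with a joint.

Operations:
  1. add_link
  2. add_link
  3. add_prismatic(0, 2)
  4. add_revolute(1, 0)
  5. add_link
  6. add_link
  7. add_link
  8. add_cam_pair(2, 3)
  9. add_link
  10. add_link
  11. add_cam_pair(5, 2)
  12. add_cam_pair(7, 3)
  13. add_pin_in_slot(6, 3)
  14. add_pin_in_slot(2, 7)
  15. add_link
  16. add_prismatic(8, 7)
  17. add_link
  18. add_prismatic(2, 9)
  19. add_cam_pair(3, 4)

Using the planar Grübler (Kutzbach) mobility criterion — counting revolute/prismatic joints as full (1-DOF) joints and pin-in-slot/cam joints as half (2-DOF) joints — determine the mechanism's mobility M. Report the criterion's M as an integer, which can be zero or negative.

M = 13

[1;0;0] (link 0 is ground)
L+ [2;0;0]
L+ [3;0;0]
P(0,2)∈J1 [3;1;0]
R(1,0)∈J1 [3;2;0]
L+ [4;2;0]
L+ [5;2;0]
L+ [6;2;0]
C(2,3)∈J2 [6;2;1]
L+ [7;2;1]
L+ [8;2;1]
C(5,2)∈J2 [8;2;2]
C(7,3)∈J2 [8;2;3]
PS(6,3)∈J2 [8;2;4]
PS(2,7)∈J2 [8;2;5]
L+ [9;2;5]
P(8,7)∈J1 [9;3;5]
L+ [10;3;5]
P(2,9)∈J1 [10;4;5]
C(3,4)∈J2 [10;4;6]
mobility = 27 − 8 − 6 = 13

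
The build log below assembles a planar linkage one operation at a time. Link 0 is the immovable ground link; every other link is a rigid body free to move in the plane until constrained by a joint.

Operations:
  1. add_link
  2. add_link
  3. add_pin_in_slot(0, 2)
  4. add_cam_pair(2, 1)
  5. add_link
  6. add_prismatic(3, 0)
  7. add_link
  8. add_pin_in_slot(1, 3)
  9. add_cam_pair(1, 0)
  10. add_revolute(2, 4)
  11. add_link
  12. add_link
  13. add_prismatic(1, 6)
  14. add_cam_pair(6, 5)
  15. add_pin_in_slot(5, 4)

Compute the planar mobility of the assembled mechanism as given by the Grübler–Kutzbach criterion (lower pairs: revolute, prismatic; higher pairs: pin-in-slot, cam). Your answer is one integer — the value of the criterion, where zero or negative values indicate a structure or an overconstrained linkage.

M = 6

[1;0;0] (link 0 is ground)
L+ [2;0;0]
L+ [3;0;0]
PS(0,2)∈J2 [3;0;1]
C(2,1)∈J2 [3;0;2]
L+ [4;0;2]
P(3,0)∈J1 [4;1;2]
L+ [5;1;2]
PS(1,3)∈J2 [5;1;3]
C(1,0)∈J2 [5;1;4]
R(2,4)∈J1 [5;2;4]
L+ [6;2;4]
L+ [7;2;4]
P(1,6)∈J1 [7;3;4]
C(6,5)∈J2 [7;3;5]
PS(5,4)∈J2 [7;3;6]
mobility = 18 − 6 − 6 = 6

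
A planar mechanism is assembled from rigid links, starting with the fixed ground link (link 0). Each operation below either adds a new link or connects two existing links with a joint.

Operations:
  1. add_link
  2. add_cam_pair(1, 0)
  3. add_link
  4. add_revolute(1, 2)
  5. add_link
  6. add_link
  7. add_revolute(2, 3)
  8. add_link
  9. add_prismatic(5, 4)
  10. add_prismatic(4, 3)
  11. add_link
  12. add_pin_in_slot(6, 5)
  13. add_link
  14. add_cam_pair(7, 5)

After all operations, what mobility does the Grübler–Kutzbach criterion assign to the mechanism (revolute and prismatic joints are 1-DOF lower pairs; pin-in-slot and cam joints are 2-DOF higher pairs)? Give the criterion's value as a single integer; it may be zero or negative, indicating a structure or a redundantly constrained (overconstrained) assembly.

M = 10

L=1 J1=0 J2=0
add link → L=2 J1=0 J2=0
C@1,0 dof=2 J2 → L=2 J1=0 J2=1
add link → L=3 J1=0 J2=1
R@1,2 dof=1 J1 → L=3 J1=1 J2=1
add link → L=4 J1=1 J2=1
add link → L=5 J1=1 J2=1
R@2,3 dof=1 J1 → L=5 J1=2 J2=1
add link → L=6 J1=2 J2=1
P@5,4 dof=1 J1 → L=6 J1=3 J2=1
P@4,3 dof=1 J1 → L=6 J1=4 J2=1
add link → L=7 J1=4 J2=1
PS@6,5 dof=2 J2 → L=7 J1=4 J2=2
add link → L=8 J1=4 J2=2
C@7,5 dof=2 J2 → L=8 J1=4 J2=3
M=3(L−1)−2J1−J2=3·7−2·4−3=10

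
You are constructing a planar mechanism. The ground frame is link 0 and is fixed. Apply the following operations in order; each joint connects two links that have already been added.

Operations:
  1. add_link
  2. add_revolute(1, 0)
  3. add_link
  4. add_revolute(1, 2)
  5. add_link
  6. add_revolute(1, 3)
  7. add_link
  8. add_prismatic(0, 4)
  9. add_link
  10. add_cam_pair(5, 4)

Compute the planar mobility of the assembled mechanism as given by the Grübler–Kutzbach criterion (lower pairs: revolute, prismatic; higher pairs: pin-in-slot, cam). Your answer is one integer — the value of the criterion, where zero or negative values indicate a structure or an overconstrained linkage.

ground; <1,0,0>
#1 <2,0,0>
R:1↔0 J1 <2,1,0>
#2 <3,1,0>
R:1↔2 J1 <3,2,0>
#3 <4,2,0>
R:1↔3 J1 <4,3,0>
#4 <5,3,0>
P:0↔4 J1 <5,4,0>
#5 <6,4,0>
C:5↔4 J2 <6,4,1>
3×5 − 2×4 − 1×1 = 6

M = 6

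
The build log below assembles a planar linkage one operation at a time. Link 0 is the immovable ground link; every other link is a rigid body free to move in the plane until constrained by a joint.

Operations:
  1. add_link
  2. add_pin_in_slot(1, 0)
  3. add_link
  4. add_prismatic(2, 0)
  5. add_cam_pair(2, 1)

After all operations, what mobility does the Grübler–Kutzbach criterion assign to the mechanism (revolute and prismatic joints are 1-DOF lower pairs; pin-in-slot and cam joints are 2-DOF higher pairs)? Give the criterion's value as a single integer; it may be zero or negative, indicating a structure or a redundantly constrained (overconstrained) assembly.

(L,J1,J2)=(1,0,0); link0 fixed
link1: (2,0,0)
PS 1-0 [J2]: (2,0,1)
link2: (3,0,1)
P 2-0 [J1]: (3,1,1)
C 2-1 [J2]: (3,1,2)
Grübler: 3·2 − 2·1 − 2 = 2

M = 2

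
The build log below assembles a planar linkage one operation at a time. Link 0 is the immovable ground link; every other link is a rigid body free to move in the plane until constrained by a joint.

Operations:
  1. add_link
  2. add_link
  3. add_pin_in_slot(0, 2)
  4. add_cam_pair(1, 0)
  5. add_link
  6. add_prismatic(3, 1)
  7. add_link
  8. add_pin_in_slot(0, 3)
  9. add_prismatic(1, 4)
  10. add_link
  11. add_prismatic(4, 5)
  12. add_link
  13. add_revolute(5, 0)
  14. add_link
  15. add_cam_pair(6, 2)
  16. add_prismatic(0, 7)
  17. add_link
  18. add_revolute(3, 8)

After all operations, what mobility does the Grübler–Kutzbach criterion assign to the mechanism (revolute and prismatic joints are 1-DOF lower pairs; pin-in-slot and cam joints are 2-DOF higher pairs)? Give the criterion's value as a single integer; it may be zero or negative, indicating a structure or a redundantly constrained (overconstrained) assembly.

M = 8

link 0 = ground. State L|J1|J2 = 1|0|0
+link1  2|0|0
+link2  3|0|0
PS(0,2) f=2→J2  3|0|1
C(1,0) f=2→J2  3|0|2
+link3  4|0|2
P(3,1) f=1→J1  4|1|2
+link4  5|1|2
PS(0,3) f=2→J2  5|1|3
P(1,4) f=1→J1  5|2|3
+link5  6|2|3
P(4,5) f=1→J1  6|3|3
+link6  7|3|3
R(5,0) f=1→J1  7|4|3
+link7  8|4|3
C(6,2) f=2→J2  8|4|4
P(0,7) f=1→J1  8|5|4
+link8  9|5|4
R(3,8) f=1→J1  9|6|4
M = 3(9−1)−2·6−4 = 24−12−4 = 8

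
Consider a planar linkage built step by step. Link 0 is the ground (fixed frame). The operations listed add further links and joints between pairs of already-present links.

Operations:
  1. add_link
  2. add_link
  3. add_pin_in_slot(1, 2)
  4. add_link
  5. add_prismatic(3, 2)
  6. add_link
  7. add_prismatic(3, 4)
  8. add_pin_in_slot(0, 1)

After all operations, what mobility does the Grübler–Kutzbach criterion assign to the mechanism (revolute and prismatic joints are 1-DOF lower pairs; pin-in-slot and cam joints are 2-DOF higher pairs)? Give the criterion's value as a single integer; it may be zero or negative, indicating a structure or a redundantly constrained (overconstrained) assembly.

M = 6

ground; <1,0,0>
#1 <2,0,0>
#2 <3,0,0>
PS:1↔2 J2 <3,0,1>
#3 <4,0,1>
P:3↔2 J1 <4,1,1>
#4 <5,1,1>
P:3↔4 J1 <5,2,1>
PS:0↔1 J2 <5,2,2>
3×4 − 2×2 − 1×2 = 6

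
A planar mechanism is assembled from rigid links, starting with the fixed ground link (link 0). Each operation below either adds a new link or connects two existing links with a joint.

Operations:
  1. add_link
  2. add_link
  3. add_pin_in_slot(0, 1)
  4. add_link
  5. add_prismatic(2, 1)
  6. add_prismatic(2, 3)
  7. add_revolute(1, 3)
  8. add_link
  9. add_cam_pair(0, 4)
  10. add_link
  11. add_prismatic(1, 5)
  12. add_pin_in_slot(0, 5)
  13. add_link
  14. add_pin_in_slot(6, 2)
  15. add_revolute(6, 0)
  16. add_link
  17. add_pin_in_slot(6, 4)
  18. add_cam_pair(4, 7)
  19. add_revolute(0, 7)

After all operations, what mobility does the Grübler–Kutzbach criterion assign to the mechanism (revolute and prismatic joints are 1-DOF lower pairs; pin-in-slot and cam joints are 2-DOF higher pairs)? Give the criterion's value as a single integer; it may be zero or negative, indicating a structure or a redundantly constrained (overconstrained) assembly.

L=1 J1=0 J2=0
add link → L=2 J1=0 J2=0
add link → L=3 J1=0 J2=0
PS@0,1 dof=2 J2 → L=3 J1=0 J2=1
add link → L=4 J1=0 J2=1
P@2,1 dof=1 J1 → L=4 J1=1 J2=1
P@2,3 dof=1 J1 → L=4 J1=2 J2=1
R@1,3 dof=1 J1 → L=4 J1=3 J2=1
add link → L=5 J1=3 J2=1
C@0,4 dof=2 J2 → L=5 J1=3 J2=2
add link → L=6 J1=3 J2=2
P@1,5 dof=1 J1 → L=6 J1=4 J2=2
PS@0,5 dof=2 J2 → L=6 J1=4 J2=3
add link → L=7 J1=4 J2=3
PS@6,2 dof=2 J2 → L=7 J1=4 J2=4
R@6,0 dof=1 J1 → L=7 J1=5 J2=4
add link → L=8 J1=5 J2=4
PS@6,4 dof=2 J2 → L=8 J1=5 J2=5
C@4,7 dof=2 J2 → L=8 J1=5 J2=6
R@0,7 dof=1 J1 → L=8 J1=6 J2=6
M=3(L−1)−2J1−J2=3·7−2·6−6=3

M = 3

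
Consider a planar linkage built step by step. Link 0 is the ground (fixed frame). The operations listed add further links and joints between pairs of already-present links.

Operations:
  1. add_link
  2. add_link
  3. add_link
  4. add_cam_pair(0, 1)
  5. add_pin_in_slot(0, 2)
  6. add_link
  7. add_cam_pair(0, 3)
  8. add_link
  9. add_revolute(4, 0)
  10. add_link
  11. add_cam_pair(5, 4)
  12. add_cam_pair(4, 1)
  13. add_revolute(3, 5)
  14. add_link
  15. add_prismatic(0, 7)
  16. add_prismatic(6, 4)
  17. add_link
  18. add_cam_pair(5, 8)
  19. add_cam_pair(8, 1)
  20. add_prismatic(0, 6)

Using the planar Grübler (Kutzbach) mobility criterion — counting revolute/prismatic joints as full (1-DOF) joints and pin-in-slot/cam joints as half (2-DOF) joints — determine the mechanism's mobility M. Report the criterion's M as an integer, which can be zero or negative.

M = 7

(L,J1,J2)=(1,0,0); link0 fixed
link1: (2,0,0)
link2: (3,0,0)
link3: (4,0,0)
C 0-1 [J2]: (4,0,1)
PS 0-2 [J2]: (4,0,2)
link4: (5,0,2)
C 0-3 [J2]: (5,0,3)
link5: (6,0,3)
R 4-0 [J1]: (6,1,3)
link6: (7,1,3)
C 5-4 [J2]: (7,1,4)
C 4-1 [J2]: (7,1,5)
R 3-5 [J1]: (7,2,5)
link7: (8,2,5)
P 0-7 [J1]: (8,3,5)
P 6-4 [J1]: (8,4,5)
link8: (9,4,5)
C 5-8 [J2]: (9,4,6)
C 8-1 [J2]: (9,4,7)
P 0-6 [J1]: (9,5,7)
Grübler: 3·8 − 2·5 − 7 = 7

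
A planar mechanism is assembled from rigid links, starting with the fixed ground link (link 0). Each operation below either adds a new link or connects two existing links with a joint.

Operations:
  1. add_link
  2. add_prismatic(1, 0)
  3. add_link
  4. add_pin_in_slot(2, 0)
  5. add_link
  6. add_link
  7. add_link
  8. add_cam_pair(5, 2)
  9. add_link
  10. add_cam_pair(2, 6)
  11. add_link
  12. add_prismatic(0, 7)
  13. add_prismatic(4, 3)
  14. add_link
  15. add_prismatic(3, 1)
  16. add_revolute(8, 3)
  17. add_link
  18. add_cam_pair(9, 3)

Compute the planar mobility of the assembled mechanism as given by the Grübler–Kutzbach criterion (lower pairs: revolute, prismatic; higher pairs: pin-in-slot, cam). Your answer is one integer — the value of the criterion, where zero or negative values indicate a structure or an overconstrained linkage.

link 0 = ground. State L|J1|J2 = 1|0|0
+link1  2|0|0
P(1,0) f=1→J1  2|1|0
+link2  3|1|0
PS(2,0) f=2→J2  3|1|1
+link3  4|1|1
+link4  5|1|1
+link5  6|1|1
C(5,2) f=2→J2  6|1|2
+link6  7|1|2
C(2,6) f=2→J2  7|1|3
+link7  8|1|3
P(0,7) f=1→J1  8|2|3
P(4,3) f=1→J1  8|3|3
+link8  9|3|3
P(3,1) f=1→J1  9|4|3
R(8,3) f=1→J1  9|5|3
+link9  10|5|3
C(9,3) f=2→J2  10|5|4
M = 3(10−1)−2·5−4 = 27−10−4 = 13

M = 13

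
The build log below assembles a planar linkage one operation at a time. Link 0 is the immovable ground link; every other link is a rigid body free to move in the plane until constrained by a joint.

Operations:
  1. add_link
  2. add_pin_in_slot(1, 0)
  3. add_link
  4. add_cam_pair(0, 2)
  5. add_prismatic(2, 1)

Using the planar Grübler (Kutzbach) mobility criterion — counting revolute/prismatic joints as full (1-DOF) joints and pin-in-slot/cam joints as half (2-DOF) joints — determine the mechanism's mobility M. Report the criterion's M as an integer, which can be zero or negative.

(L,J1,J2)=(1,0,0); link0 fixed
link1: (2,0,0)
PS 1-0 [J2]: (2,0,1)
link2: (3,0,1)
C 0-2 [J2]: (3,0,2)
P 2-1 [J1]: (3,1,2)
Grübler: 3·2 − 2·1 − 2 = 2

M = 2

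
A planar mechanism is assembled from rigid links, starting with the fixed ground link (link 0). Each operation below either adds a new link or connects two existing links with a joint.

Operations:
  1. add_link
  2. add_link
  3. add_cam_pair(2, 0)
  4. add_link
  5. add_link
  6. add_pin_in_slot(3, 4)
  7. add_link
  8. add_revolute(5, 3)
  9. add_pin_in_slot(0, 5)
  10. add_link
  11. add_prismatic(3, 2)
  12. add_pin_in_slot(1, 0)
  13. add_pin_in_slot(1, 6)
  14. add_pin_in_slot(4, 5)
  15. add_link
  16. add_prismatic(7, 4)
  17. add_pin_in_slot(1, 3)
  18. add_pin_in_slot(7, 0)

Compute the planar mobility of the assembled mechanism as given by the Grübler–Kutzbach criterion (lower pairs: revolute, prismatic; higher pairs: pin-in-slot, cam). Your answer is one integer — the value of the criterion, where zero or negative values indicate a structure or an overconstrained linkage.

(L,J1,J2)=(1,0,0); link0 fixed
link1: (2,0,0)
link2: (3,0,0)
C 2-0 [J2]: (3,0,1)
link3: (4,0,1)
link4: (5,0,1)
PS 3-4 [J2]: (5,0,2)
link5: (6,0,2)
R 5-3 [J1]: (6,1,2)
PS 0-5 [J2]: (6,1,3)
link6: (7,1,3)
P 3-2 [J1]: (7,2,3)
PS 1-0 [J2]: (7,2,4)
PS 1-6 [J2]: (7,2,5)
PS 4-5 [J2]: (7,2,6)
link7: (8,2,6)
P 7-4 [J1]: (8,3,6)
PS 1-3 [J2]: (8,3,7)
PS 7-0 [J2]: (8,3,8)
Grübler: 3·7 − 2·3 − 8 = 7

M = 7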